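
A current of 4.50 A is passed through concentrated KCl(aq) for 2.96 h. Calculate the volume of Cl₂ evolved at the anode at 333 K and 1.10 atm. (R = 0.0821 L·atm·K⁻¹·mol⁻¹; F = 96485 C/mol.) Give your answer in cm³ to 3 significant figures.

Charge passed = 4.50 × 10656 = 47950 C
n(e⁻) = 47950 / 96485 = 0.4970 mol
2Cl⁻ → Cl₂ + 2e⁻, so n(Cl₂) = 0.4970 / 2 = 0.2485 mol
V = nRT/P = 0.2485 × 0.0821 × 333 / 1.10 = 6.176 L
= 6180 cm³

6180 cm³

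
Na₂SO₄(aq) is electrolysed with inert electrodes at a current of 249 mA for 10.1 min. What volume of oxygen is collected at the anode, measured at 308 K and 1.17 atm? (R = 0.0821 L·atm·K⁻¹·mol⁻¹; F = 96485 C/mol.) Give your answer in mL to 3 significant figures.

Q = It = 0.249 × 606 = 150.9 C
n(e⁻) = Q/F = 150.9/96485 = 0.001564 mol
2H₂O → O₂ + 4H⁺ + 4e⁻, so n(O₂) = 0.001564 / 4 = 3.910×10^-4 mol
V = nRT/P = 3.910×10^-4 × 0.0821 × 308 / 1.17 = 0.008451 L
= 8.45 mL

8.45 mL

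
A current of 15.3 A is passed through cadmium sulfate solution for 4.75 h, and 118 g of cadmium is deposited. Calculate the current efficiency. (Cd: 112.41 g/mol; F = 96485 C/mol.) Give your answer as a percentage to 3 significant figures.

77.4%

Q = 15.3 × 17100 = 2.616×10^5 C
n(e⁻) = 2.616×10^5 / 96485 = 2.711 mol
Cd²⁺ + 2e⁻ → Cd, so theoretical n(Cd) = 1.356 mol → 152.4 g
Efficiency = 118 / 152.4 = 0.7743 = 77.4%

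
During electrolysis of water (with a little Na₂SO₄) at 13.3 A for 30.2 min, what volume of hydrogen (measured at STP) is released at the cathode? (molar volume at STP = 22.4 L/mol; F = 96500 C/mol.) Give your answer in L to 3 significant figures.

2.80 L

Charge passed = 13.3 × 1812 = 24100 C
n(e⁻) = 24100 / 96500 = 0.2497 mol
2H⁺ + 2e⁻ → H₂, so n(H₂) = 0.2497 / 2 = 0.1249 mol
V = 0.1249 × 22.4 = 2.798 L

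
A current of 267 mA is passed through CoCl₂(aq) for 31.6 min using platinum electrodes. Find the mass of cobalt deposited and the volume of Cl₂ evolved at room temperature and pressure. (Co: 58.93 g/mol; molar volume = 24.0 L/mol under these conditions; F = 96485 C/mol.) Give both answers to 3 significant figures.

0.155 g Co; 0.0630 L Cl₂

Q = 0.267 × 1896 = 506.2 C; n(e⁻) = 506.2 / 96485 = 0.005246 mol
Cathode: Co²⁺ + 2e⁻ → Co → n(Co) = 0.005246/2 = 0.002623 mol → 0.155 g
Anode: 2Cl⁻ → Cl₂ + 2e⁻ → n(Cl₂) = 0.005246/2 = 0.002623 mol → 0.0630 L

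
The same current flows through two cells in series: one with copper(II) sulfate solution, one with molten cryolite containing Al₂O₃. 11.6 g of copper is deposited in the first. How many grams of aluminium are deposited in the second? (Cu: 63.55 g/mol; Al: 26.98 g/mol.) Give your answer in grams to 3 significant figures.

3.28 g

n(Cu) = 11.6 / 63.55 = 0.1825 mol
Cu²⁺ + 2e⁻ → Cu, so n(e⁻) = 2 × 0.1825 = 0.3650 mol
In series, the same 0.3650 mol of electrons flows through the second cell.
Al³⁺ + 3e⁻ → Al, so n(Al) = 0.3650 / 3 = 0.1217 mol
m(Al) = 0.1217 × 26.98 = 3.28 g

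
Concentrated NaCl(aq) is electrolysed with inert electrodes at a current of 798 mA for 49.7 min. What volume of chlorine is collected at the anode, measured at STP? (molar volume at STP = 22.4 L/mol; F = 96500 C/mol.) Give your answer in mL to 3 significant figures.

276 mL

Charge passed = 0.798 × 2982 = 2380 C
n(e⁻) = Q/F = 2380/96500 = 0.02466 mol
2Cl⁻ → Cl₂ + 2e⁻, so n(Cl₂) = 0.02466 / 2 = 0.01233 mol
V = 0.01233 × 22.4 = 0.2762 L
= 276 mL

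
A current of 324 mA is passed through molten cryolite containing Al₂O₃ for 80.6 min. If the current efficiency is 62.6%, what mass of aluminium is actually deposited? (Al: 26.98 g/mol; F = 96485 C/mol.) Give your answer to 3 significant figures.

0.0914 g

Q = 0.324 × 4836 = 1567 C
n(e⁻) = 1567 / 96485 = 0.01624 mol
Al³⁺ + 3e⁻ → Al, so theoretical m(Al) = 0.005413 × 26.98 = 0.1460 g
Actual mass = 62.6% × 0.1460 = 0.0914 g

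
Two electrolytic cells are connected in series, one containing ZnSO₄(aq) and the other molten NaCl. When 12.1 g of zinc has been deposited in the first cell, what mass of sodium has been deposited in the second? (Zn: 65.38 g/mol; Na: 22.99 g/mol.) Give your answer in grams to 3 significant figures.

n(Zn) = 12.1 / 65.38 = 0.1851 mol
Zn²⁺ + 2e⁻ → Zn, so n(e⁻) = 2 × 0.1851 = 0.3702 mol
Same current for the same time ⇒ same n(e⁻) = 0.3702 mol in both cells.
Na⁺ + e⁻ → Na, so n(Na) = 0.3702 mol
m(Na) = 0.3702 × 22.99 = 8.51 g

8.51 g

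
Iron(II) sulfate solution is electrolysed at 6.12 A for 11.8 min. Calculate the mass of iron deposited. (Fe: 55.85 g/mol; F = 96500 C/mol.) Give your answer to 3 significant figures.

Q = 6.12 A × 708 s = 4333 C
n(e⁻) = 4333 / 96500 = 0.04490 mol
Fe²⁺ + 2e⁻ → Fe, so n(Fe) = 0.04490 / 2 = 0.02245 mol
m = 0.02245 × 55.85 = 1.25 g

1.25 g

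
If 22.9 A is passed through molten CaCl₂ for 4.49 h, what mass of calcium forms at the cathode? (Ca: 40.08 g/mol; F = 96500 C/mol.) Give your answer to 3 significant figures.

Charge passed = 22.9 × 16164 = 3.702×10^5 C
n(e⁻) = Q/F = 3.702×10^5/96500 = 3.836 mol
Ca²⁺ + 2e⁻ → Ca, so n(Ca) = 3.836 / 2 = 1.918 mol
m = 1.918 × 40.08 = 76.9 g

76.9 g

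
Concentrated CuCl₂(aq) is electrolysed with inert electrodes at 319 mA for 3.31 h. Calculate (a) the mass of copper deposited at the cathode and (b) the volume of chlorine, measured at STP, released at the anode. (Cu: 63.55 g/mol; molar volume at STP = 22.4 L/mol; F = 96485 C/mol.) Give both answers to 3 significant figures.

1.25 g Cu; 0.441 L Cl₂

Q = 0.319 × 11916 = 3801 C; n(e⁻) = 3801 / 96485 = 0.03939 mol
Cathode: Cu²⁺ + 2e⁻ → Cu → n(Cu) = 0.03939/2 = 0.01970 mol → 1.25 g
Anode: 2Cl⁻ → Cl₂ + 2e⁻ → n(Cl₂) = 0.03939/2 = 0.01970 mol → 0.441 L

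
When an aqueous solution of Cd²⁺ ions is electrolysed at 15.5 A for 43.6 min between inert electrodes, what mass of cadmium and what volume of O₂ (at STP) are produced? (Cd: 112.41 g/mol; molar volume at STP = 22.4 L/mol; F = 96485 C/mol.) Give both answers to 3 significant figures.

Q = 15.5 × 2616 = 40550 C; n(e⁻) = 40550 / 96485 = 0.4203 mol
Cathode: Cd²⁺ + 2e⁻ → Cd → n(Cd) = 0.4203/2 = 0.2102 mol → 23.6 g
Anode: 2H₂O → O₂ + 4H⁺ + 4e⁻ → n(O₂) = 0.4203/4 = 0.1051 mol → 2.35 L

23.6 g Cd; 2.35 L O₂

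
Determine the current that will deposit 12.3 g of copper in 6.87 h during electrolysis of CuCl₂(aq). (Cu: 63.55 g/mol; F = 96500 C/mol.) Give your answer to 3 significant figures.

1.51 A

n(Cu) = 12.3 / 63.55 = 0.1935 mol
Cu²⁺ + 2e⁻ → Cu, so n(e⁻) = 2 × 0.1935 = 0.3870 mol
Q = 0.3870 × 96500 = 37350 C
I = Q / t = 37350 / 24732 s = 1.51 A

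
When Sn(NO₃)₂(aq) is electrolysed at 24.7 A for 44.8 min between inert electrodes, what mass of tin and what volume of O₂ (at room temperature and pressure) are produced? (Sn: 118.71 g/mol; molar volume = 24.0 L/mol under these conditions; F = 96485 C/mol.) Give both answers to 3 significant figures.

Q = 24.7 × 2688 = 66390 C; n(e⁻) = 66390 / 96485 = 0.6881 mol
Cathode: Sn²⁺ + 2e⁻ → Sn → n(Sn) = 0.6881/2 = 0.3441 mol → 40.8 g
Anode: 2H₂O → O₂ + 4H⁺ + 4e⁻ → n(O₂) = 0.6881/4 = 0.1720 mol → 4.13 L

40.8 g Sn; 4.13 L O₂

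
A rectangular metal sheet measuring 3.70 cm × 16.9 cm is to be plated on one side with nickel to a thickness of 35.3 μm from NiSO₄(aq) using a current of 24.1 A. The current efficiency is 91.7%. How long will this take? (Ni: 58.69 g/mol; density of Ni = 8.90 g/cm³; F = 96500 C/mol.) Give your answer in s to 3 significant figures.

292 s

Plated area = 3.70 × 16.9 = 62.53 cm²
Volume = 62.53 × 35.3×10⁻⁴ cm = 0.2207 cm³
m(Ni) = 0.2207 × 8.90 = 1.964 g
n(Ni) = 1.964 / 58.69 = 0.03346 mol; n(e⁻) = 2 × 0.03346 = 0.06692 mol
Q = 0.06692 × 96500 / 0.917 = 7042 C
t = 7042 / 24.1 = 292.2 s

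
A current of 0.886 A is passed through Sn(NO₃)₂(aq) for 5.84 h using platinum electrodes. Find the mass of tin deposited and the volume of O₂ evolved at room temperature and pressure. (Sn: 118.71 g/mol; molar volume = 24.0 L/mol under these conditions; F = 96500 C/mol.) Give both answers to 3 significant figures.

11.5 g Sn; 1.16 L O₂

Q = 0.886 × 21024 = 18630 C; n(e⁻) = 18630 / 96500 = 0.1931 mol
Cathode: Sn²⁺ + 2e⁻ → Sn → n(Sn) = 0.1931/2 = 0.09655 mol → 11.5 g
Anode: 2H₂O → O₂ + 4H⁺ + 4e⁻ → n(O₂) = 0.1931/4 = 0.04828 mol → 1.16 L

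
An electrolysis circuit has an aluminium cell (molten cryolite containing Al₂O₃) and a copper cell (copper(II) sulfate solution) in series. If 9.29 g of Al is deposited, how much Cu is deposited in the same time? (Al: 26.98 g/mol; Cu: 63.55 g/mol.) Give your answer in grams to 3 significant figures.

32.8 g

n(Al) = 9.29 / 26.98 = 0.3443 mol
Al³⁺ + 3e⁻ → Al, so n(e⁻) = 3 × 0.3443 = 1.033 mol
Since the cells are in series, n(e⁻) in the Cu cell is also 1.033 mol.
Cu²⁺ + 2e⁻ → Cu, so n(Cu) = 1.033 / 2 = 0.5165 mol
m(Cu) = 0.5165 × 63.55 = 32.8 g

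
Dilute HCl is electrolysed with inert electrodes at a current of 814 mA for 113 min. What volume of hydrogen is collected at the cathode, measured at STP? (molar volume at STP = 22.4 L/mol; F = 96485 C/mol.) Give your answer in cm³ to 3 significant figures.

Charge passed = 0.814 × 6780 = 5519 C
Moles of electrons = 5519 / 96485 = 0.05720 mol
2H⁺ + 2e⁻ → H₂, so n(H₂) = 0.05720 / 2 = 0.02860 mol
V = 0.02860 × 22.4 = 0.6406 L
= 641 cm³

641 cm³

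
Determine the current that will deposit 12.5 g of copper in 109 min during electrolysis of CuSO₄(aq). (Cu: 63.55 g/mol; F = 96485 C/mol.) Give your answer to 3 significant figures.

5.80 A

n(Cu) = 12.5 / 63.55 = 0.1967 mol
Cu²⁺ + 2e⁻ → Cu, so n(e⁻) = 2 × 0.1967 = 0.3934 mol
Q = 0.3934 × 96485 = 37960 C
I = Q / t = 37960 / 6540 s = 5.80 A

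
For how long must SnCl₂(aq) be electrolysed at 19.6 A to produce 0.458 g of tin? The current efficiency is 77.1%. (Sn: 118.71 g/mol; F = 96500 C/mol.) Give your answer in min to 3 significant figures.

n(Sn) = 0.458 / 118.71 = 0.003858 mol
Sn²⁺ + 2e⁻ → Sn, so n(e⁻) = 2 × 0.003858 = 0.007716 mol
Q = 0.007716 × 96500 / 0.771 = 965.8 C
t = Q / I = 965.8 / 19.6 = 49.28 s = 0.821 min

0.821 min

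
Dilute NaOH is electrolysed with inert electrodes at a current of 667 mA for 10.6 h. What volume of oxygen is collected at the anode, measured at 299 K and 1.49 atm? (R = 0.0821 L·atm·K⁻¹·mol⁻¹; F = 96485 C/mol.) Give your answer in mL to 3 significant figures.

1090 mL

Q = 0.667 A × 38160 s = 25450 C
Moles of electrons = 25450 / 96485 = 0.2638 mol
2H₂O → O₂ + 4H⁺ + 4e⁻, so n(O₂) = 0.2638 / 4 = 0.06595 mol
V = nRT/P = 0.06595 × 0.0821 × 299 / 1.49 = 1.087 L
= 1090 mL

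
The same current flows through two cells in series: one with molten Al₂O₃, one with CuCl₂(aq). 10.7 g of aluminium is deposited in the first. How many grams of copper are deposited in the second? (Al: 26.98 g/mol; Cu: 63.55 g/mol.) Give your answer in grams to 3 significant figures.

n(Al) = 10.7 / 26.98 = 0.3966 mol
Al³⁺ + 3e⁻ → Al, so n(e⁻) = 3 × 0.3966 = 1.190 mol
Same current for the same time ⇒ same n(e⁻) = 1.190 mol in both cells.
Cu²⁺ + 2e⁻ → Cu, so n(Cu) = 1.190 / 2 = 0.5950 mol
m(Cu) = 0.5950 × 63.55 = 37.8 g

37.8 g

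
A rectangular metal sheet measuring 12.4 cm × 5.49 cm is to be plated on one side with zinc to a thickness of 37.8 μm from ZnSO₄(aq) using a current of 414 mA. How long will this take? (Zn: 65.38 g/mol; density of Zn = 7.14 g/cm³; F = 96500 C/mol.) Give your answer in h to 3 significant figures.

3.64 h

Plated area = 12.4 × 5.49 = 68.08 cm²
Volume = 68.08 × 37.8×10⁻⁴ cm = 0.2573 cm³
m(Zn) = 0.2573 × 7.14 = 1.837 g
n(Zn) = 1.837 / 65.38 = 0.02810 mol; n(e⁻) = 2 × 0.02810 = 0.05620 mol
Q = 0.05620 × 96500 = 5423 C
t = 5423 / 0.414 = 13100 s = 3.64 h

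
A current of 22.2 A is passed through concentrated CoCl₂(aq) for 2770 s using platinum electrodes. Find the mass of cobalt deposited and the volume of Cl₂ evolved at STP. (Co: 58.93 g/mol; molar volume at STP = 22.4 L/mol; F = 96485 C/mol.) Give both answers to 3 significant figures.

Q = 22.2 × 2770 = 61490 C; n(e⁻) = 61490 / 96485 = 0.6373 mol
Cathode: Co²⁺ + 2e⁻ → Co → n(Co) = 0.6373/2 = 0.3187 mol → 18.8 g
Anode: 2Cl⁻ → Cl₂ + 2e⁻ → n(Cl₂) = 0.6373/2 = 0.3187 mol → 7.14 L

18.8 g Co; 7.14 L Cl₂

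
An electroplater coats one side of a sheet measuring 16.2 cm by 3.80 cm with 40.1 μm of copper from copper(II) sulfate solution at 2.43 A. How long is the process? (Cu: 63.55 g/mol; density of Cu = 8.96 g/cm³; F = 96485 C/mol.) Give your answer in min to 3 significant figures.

Plated area = 16.2 × 3.80 = 61.56 cm²
Volume = 61.56 × 40.1×10⁻⁴ cm = 0.2469 cm³
m(Cu) = 0.2469 × 8.96 = 2.212 g
n(Cu) = 2.212 / 63.55 = 0.03481 mol; n(e⁻) = 2 × 0.03481 = 0.06962 mol
Q = 0.06962 × 96485 = 6717 C
t = 6717 / 2.43 = 2764 s = 46.1 min

46.1 min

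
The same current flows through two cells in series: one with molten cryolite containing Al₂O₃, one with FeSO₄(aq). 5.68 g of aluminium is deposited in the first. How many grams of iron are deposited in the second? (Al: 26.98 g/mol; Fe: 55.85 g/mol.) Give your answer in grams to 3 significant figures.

n(Al) = 5.68 / 26.98 = 0.2105 mol
Al³⁺ + 3e⁻ → Al, so n(e⁻) = 3 × 0.2105 = 0.6315 mol
In series, the same 0.6315 mol of electrons flows through the second cell.
Fe²⁺ + 2e⁻ → Fe, so n(Fe) = 0.6315 / 2 = 0.3158 mol
m(Fe) = 0.3158 × 55.85 = 17.6 g

17.6 g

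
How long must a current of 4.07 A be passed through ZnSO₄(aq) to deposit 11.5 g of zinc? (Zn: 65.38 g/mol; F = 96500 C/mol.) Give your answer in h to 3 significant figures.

2.32 h

n(Zn) = 11.5 / 65.38 = 0.1759 mol
Zn²⁺ + 2e⁻ → Zn, so n(e⁻) = 2 × 0.1759 = 0.3518 mol
Q = 0.3518 × 96500 = 33950 C
t = Q / I = 33950 / 4.07 = 8342 s = 2.32 h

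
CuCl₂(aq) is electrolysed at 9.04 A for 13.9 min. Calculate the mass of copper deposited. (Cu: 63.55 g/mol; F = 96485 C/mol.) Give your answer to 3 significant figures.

Charge passed = 9.04 × 834 = 7539 C
n(e⁻) = 7539 / 96485 = 0.07814 mol
Cu²⁺ + 2e⁻ → Cu, so n(Cu) = 0.07814 / 2 = 0.03907 mol
m = 0.03907 × 63.55 = 2.48 g

2.48 g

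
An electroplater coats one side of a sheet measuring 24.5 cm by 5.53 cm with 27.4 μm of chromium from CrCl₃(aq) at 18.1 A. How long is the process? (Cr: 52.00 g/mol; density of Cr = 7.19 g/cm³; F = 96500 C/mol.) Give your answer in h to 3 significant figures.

Plated area = 24.5 × 5.53 = 135.5 cm²
Volume = 135.5 × 27.4×10⁻⁴ cm = 0.3713 cm³
m(Cr) = 0.3713 × 7.19 = 2.670 g
n(Cr) = 2.670 / 52.00 = 0.05135 mol; n(e⁻) = 3 × 0.05135 = 0.1541 mol
Q = 0.1541 × 96500 = 14870 C
t = 14870 / 18.1 = 821.5 s = 0.228 h

0.228 h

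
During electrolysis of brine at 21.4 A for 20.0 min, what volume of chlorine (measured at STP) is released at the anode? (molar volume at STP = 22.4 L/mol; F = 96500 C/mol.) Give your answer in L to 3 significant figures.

2.98 L

Q = 21.4 A × 1200 s = 25680 C
n(e⁻) = Q/F = 25680/96500 = 0.2661 mol
2Cl⁻ → Cl₂ + 2e⁻, so n(Cl₂) = 0.2661 / 2 = 0.1331 mol
V = 0.1331 × 22.4 = 2.981 L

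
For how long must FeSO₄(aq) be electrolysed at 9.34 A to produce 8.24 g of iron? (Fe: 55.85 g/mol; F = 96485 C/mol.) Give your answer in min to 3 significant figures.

n(Fe) = 8.24 / 55.85 = 0.1475 mol
Fe²⁺ + 2e⁻ → Fe, so n(e⁻) = 2 × 0.1475 = 0.2950 mol
Q = 0.2950 × 96485 = 28460 C
t = Q / I = 28460 / 9.34 = 3047 s = 50.8 min

50.8 min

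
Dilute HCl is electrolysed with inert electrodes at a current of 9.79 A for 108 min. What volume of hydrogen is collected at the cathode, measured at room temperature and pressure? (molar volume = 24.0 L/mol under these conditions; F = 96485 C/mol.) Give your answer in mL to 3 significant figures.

7890 mL

Charge passed = 9.79 × 6480 = 63440 C
n(e⁻) = 63440 / 96485 = 0.6575 mol
2H⁺ + 2e⁻ → H₂, so n(H₂) = 0.6575 / 2 = 0.3288 mol
V = 0.3288 × 24.0 = 7.891 L
= 7890 mL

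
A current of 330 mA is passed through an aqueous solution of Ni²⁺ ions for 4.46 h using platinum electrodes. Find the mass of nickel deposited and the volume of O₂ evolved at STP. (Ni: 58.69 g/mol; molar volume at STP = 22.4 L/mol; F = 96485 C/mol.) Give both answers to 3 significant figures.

1.61 g Ni; 0.308 L O₂

Q = 0.330 × 16056 = 5298 C; n(e⁻) = 5298 / 96485 = 0.05491 mol
Cathode: Ni²⁺ + 2e⁻ → Ni → n(Ni) = 0.05491/2 = 0.02746 mol → 1.61 g
Anode: 2H₂O → O₂ + 4H⁺ + 4e⁻ → n(O₂) = 0.05491/4 = 0.01373 mol → 0.308 L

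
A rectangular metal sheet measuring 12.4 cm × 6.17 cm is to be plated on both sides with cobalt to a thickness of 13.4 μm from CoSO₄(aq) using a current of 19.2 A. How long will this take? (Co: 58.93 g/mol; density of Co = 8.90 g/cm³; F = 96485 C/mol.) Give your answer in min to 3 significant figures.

Plated area = 2 × 12.4 × 6.17 = 153.0 cm²
Volume = 153.0 × 13.4×10⁻⁴ cm = 0.2050 cm³
m(Co) = 0.2050 × 8.90 = 1.825 g
n(Co) = 1.825 / 58.93 = 0.03097 mol; n(e⁻) = 2 × 0.03097 = 0.06194 mol
Q = 0.06194 × 96485 = 5976 C
t = 5976 / 19.2 = 311.3 s = 5.19 min

5.19 min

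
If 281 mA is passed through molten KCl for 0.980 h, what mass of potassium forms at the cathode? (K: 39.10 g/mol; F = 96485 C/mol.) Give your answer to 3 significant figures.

0.402 g

Q = 0.281 A × 3528 s = 991.4 C
n(e⁻) = 991.4 / 96485 = 0.01028 mol
K⁺ + e⁻ → K, so n(K) = 0.01028 mol
m = 0.01028 × 39.10 = 0.402 g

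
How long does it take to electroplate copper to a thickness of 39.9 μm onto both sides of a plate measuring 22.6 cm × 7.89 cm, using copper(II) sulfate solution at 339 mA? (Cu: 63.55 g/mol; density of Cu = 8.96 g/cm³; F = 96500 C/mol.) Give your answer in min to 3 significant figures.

Plated area = 2 × 22.6 × 7.89 = 356.6 cm²
Volume = 356.6 × 39.9×10⁻⁴ cm = 1.423 cm³
m(Cu) = 1.423 × 8.96 = 12.75 g
n(Cu) = 12.75 / 63.55 = 0.2006 mol; n(e⁻) = 2 × 0.2006 = 0.4012 mol
Q = 0.4012 × 96500 = 38720 C
t = 38720 / 0.339 = 1.142×10^5 s = 1900 min

1900 min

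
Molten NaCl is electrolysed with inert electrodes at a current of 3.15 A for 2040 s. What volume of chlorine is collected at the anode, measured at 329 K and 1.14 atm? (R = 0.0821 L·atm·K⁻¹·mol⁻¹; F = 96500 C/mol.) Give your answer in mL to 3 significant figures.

789 mL

Q = 3.15 A × 2040 s = 6426 C
n(e⁻) = 6426 / 96500 = 0.06659 mol
2Cl⁻ → Cl₂ + 2e⁻, so n(Cl₂) = 0.06659 / 2 = 0.03330 mol
V = nRT/P = 0.03330 × 0.0821 × 329 / 1.14 = 0.7890 L
= 789 mL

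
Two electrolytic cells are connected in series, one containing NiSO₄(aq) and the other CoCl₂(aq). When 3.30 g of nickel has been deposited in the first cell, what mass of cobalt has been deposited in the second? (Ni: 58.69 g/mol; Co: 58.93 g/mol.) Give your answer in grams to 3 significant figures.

n(Ni) = 3.30 / 58.69 = 0.05623 mol
Ni²⁺ + 2e⁻ → Ni, so n(e⁻) = 2 × 0.05623 = 0.1125 mol
The cells are in series, so the same charge (and hence the same n(e⁻) = 0.1125 mol) passes through both.
Co²⁺ + 2e⁻ → Co, so n(Co) = 0.1125 / 2 = 0.05625 mol
m(Co) = 0.05625 × 58.93 = 3.31 g

3.31 g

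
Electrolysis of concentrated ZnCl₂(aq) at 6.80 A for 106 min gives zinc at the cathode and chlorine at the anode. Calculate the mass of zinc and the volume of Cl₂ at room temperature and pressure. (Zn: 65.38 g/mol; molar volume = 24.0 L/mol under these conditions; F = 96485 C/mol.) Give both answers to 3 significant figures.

14.7 g Zn; 5.38 L Cl₂

Q = 6.80 × 6360 = 43250 C; n(e⁻) = 43250 / 96485 = 0.4483 mol
Cathode: Zn²⁺ + 2e⁻ → Zn → n(Zn) = 0.4483/2 = 0.2242 mol → 14.7 g
Anode: 2Cl⁻ → Cl₂ + 2e⁻ → n(Cl₂) = 0.4483/2 = 0.2242 mol → 5.38 L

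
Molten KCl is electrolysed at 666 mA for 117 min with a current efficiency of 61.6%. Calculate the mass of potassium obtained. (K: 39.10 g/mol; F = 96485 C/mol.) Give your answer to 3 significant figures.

1.17 g

Q = 0.666 × 7020 = 4675 C
n(e⁻) = 4675 / 96485 = 0.04845 mol
K⁺ + e⁻ → K, so theoretical m(K) = 0.04845 × 39.10 = 1.894 g
Actual mass = 61.6% × 1.894 = 1.17 g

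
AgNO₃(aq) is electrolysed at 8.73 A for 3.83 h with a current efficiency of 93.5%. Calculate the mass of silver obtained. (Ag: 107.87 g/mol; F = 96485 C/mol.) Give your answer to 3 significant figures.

126 g

Q = 8.73 × 13788 = 1.204×10^5 C
n(e⁻) = 1.204×10^5 / 96485 = 1.248 mol
Ag⁺ + e⁻ → Ag, so theoretical m(Ag) = 1.248 × 107.87 = 134.6 g
Actual mass = 93.5% × 134.6 = 126 g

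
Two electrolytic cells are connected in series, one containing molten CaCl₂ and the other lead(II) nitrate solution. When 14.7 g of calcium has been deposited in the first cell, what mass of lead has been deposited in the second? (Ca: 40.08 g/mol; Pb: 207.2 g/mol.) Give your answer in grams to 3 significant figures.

76.0 g

n(Ca) = 14.7 / 40.08 = 0.3668 mol
Ca²⁺ + 2e⁻ → Ca, so n(e⁻) = 2 × 0.3668 = 0.7336 mol
Since the cells are in series, n(e⁻) in the Pb cell is also 0.7336 mol.
Pb²⁺ + 2e⁻ → Pb, so n(Pb) = 0.7336 / 2 = 0.3668 mol
m(Pb) = 0.3668 × 207.2 = 76.0 g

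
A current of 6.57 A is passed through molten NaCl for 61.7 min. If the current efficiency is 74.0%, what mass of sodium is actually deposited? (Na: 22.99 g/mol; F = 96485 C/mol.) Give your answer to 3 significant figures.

4.29 g

Q = 6.57 × 3702 = 24320 C
n(e⁻) = 24320 / 96485 = 0.2521 mol
Na⁺ + e⁻ → Na, so theoretical m(Na) = 0.2521 × 22.99 = 5.796 g
Actual mass = 74.0% × 5.796 = 4.29 g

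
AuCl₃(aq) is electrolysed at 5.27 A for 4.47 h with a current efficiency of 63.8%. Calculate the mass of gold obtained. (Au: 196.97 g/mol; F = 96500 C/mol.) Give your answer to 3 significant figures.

Q = 5.27 × 16092 = 84800 C
n(e⁻) = 84800 / 96500 = 0.8788 mol
Au³⁺ + 3e⁻ → Au, so theoretical m(Au) = 0.2929 × 196.97 = 57.69 g
Actual mass = 63.8% × 57.69 = 36.8 g

36.8 g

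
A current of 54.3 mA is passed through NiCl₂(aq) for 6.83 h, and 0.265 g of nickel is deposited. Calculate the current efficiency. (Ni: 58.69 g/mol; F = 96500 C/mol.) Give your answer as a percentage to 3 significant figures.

Q = 0.0543 × 24588 = 1335 C
n(e⁻) = 1335 / 96500 = 0.01383 mol
Ni²⁺ + 2e⁻ → Ni, so theoretical n(Ni) = 0.006915 mol → 0.4058 g
Efficiency = 0.265 / 0.4058 = 0.6530 = 65.3%

65.3%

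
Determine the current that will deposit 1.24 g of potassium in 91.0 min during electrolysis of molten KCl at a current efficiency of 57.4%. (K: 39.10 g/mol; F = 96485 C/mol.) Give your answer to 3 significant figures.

n(K) = 1.24 / 39.10 = 0.03171 mol
K⁺ + e⁻ → K, so n(e⁻) = 0.03171 mol
Q = 0.03171 × 96485 / 0.574 = 5330 C
I = Q / t = 5330 / 5460 s = 0.976 A

0.976 A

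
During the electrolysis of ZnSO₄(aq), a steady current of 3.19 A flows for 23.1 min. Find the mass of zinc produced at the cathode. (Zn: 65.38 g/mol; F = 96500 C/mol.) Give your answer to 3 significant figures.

Q = It = 3.19 × 1386 = 4421 C
n(e⁻) = 4421 / 96500 = 0.04581 mol
Zn²⁺ + 2e⁻ → Zn, so n(Zn) = 0.04581 / 2 = 0.02291 mol
m = 0.02291 × 65.38 = 1.50 g

1.50 g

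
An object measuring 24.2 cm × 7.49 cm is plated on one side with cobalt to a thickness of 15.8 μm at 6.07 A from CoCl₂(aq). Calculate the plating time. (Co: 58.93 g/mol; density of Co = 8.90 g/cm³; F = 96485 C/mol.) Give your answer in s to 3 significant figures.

1380 s

Plated area = 24.2 × 7.49 = 181.3 cm²
Volume = 181.3 × 15.8×10⁻⁴ cm = 0.2865 cm³
m(Co) = 0.2865 × 8.90 = 2.550 g
n(Co) = 2.550 / 58.93 = 0.04327 mol; n(e⁻) = 2 × 0.04327 = 0.08654 mol
Q = 0.08654 × 96485 = 8350 C
t = 8350 / 6.07 = 1376 s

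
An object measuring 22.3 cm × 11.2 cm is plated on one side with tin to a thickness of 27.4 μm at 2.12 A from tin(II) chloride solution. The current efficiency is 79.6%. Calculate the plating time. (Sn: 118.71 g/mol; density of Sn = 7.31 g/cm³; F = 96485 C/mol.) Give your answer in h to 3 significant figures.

1.34 h

Plated area = 22.3 × 11.2 = 249.8 cm²
Volume = 249.8 × 27.4×10⁻⁴ cm = 0.6845 cm³
m(Sn) = 0.6845 × 7.31 = 5.004 g
n(Sn) = 5.004 / 118.71 = 0.04215 mol; n(e⁻) = 2 × 0.04215 = 0.08430 mol
Q = 0.08430 × 96485 / 0.796 = 10220 C
t = 10220 / 2.12 = 4821 s = 1.34 h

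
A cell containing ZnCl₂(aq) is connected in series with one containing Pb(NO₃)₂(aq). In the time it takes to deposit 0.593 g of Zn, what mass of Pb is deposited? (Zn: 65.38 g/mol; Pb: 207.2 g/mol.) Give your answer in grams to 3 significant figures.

n(Zn) = 0.593 / 65.38 = 0.009070 mol
Zn²⁺ + 2e⁻ → Zn, so n(e⁻) = 2 × 0.009070 = 0.01814 mol
Same current for the same time ⇒ same n(e⁻) = 0.01814 mol in both cells.
Pb²⁺ + 2e⁻ → Pb, so n(Pb) = 0.01814 / 2 = 0.009070 mol
m(Pb) = 0.009070 × 207.2 = 1.88 g

1.88 g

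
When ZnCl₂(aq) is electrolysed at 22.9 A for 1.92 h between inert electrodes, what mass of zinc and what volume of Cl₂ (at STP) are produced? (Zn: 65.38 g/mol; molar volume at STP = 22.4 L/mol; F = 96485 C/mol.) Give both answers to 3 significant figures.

53.6 g Zn; 18.4 L Cl₂

Q = 22.9 × 6912 = 1.583×10^5 C; n(e⁻) = 1.583×10^5 / 96485 = 1.641 mol
Cathode: Zn²⁺ + 2e⁻ → Zn → n(Zn) = 1.641/2 = 0.8205 mol → 53.6 g
Anode: 2Cl⁻ → Cl₂ + 2e⁻ → n(Cl₂) = 1.641/2 = 0.8205 mol → 18.4 L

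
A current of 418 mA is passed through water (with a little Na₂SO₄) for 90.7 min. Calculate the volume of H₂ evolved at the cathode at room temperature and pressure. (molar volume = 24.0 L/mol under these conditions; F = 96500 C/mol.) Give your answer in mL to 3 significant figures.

283 mL

Charge passed = 0.418 × 5442 = 2275 C
n(e⁻) = 2275 / 96500 = 0.02358 mol
2H⁺ + 2e⁻ → H₂, so n(H₂) = 0.02358 / 2 = 0.01179 mol
V = 0.01179 × 24.0 = 0.2830 L
= 283 mL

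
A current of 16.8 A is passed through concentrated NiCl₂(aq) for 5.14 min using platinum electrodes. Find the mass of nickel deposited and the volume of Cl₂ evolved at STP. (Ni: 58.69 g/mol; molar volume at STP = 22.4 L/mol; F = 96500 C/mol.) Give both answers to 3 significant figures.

1.58 g Ni; 0.601 L Cl₂

Q = 16.8 × 308.4 = 5181 C; n(e⁻) = 5181 / 96500 = 0.05369 mol
Cathode: Ni²⁺ + 2e⁻ → Ni → n(Ni) = 0.05369/2 = 0.02685 mol → 1.58 g
Anode: 2Cl⁻ → Cl₂ + 2e⁻ → n(Cl₂) = 0.05369/2 = 0.02685 mol → 0.601 L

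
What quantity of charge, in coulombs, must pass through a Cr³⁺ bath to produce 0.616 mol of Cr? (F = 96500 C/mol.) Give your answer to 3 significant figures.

Cr³⁺ + 3e⁻ → Cr, so n(e⁻) = 3 × 0.616 = 1.848 mol
Q = 1.848 × 96500 = 1.783×10^5 C

1.78×10^5 C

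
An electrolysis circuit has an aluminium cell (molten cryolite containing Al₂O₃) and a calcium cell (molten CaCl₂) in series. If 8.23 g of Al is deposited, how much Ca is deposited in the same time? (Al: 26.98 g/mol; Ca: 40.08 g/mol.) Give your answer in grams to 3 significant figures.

n(Al) = 8.23 / 26.98 = 0.3050 mol
Al³⁺ + 3e⁻ → Al, so n(e⁻) = 3 × 0.3050 = 0.9150 mol
In series, the same 0.9150 mol of electrons flows through the second cell.
Ca²⁺ + 2e⁻ → Ca, so n(Ca) = 0.9150 / 2 = 0.4575 mol
m(Ca) = 0.4575 × 40.08 = 18.3 g

18.3 g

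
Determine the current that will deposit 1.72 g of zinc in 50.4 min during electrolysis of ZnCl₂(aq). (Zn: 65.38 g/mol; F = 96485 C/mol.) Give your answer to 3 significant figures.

n(Zn) = 1.72 / 65.38 = 0.02631 mol
Zn²⁺ + 2e⁻ → Zn, so n(e⁻) = 2 × 0.02631 = 0.05262 mol
Q = 0.05262 × 96485 = 5077 C
I = Q / t = 5077 / 3024 s = 1.68 A

1.68 A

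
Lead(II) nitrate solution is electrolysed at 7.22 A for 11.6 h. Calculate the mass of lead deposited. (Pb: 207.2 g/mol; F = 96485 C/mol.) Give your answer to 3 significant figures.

Q = 7.22 A × 41760 s = 3.015×10^5 C
Moles of electrons = 3.015×10^5 / 96485 = 3.125 mol
Pb²⁺ + 2e⁻ → Pb, so n(Pb) = 3.125 / 2 = 1.563 mol
m = 1.563 × 207.2 = 324 g

324 g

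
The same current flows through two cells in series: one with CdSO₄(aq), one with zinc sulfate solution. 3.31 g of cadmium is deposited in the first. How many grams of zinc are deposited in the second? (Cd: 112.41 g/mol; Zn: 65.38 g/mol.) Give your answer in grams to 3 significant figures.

n(Cd) = 3.31 / 112.41 = 0.02945 mol
Cd²⁺ + 2e⁻ → Cd, so n(e⁻) = 2 × 0.02945 = 0.05890 mol
Same current for the same time ⇒ same n(e⁻) = 0.05890 mol in both cells.
Zn²⁺ + 2e⁻ → Zn, so n(Zn) = 0.05890 / 2 = 0.02945 mol
m(Zn) = 0.02945 × 65.38 = 1.93 g

1.93 g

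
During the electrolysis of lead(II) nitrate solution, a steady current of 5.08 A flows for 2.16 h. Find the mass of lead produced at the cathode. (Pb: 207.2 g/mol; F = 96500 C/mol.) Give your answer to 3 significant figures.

Charge passed = 5.08 × 7776 = 39500 C
n(e⁻) = 39500 / 96500 = 0.4093 mol
Pb²⁺ + 2e⁻ → Pb, so n(Pb) = 0.4093 / 2 = 0.2047 mol
m = 0.2047 × 207.2 = 42.4 g

42.4 g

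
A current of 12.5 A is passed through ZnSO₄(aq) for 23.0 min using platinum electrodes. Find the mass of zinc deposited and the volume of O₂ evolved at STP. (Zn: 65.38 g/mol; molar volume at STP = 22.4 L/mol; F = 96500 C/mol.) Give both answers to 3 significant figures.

5.84 g Zn; 1.00 L O₂

Q = 12.5 × 1380 = 17250 C; n(e⁻) = 17250 / 96500 = 0.1788 mol
Cathode: Zn²⁺ + 2e⁻ → Zn → n(Zn) = 0.1788/2 = 0.08940 mol → 5.84 g
Anode: 2H₂O → O₂ + 4H⁺ + 4e⁻ → n(O₂) = 0.1788/4 = 0.04470 mol → 1.00 L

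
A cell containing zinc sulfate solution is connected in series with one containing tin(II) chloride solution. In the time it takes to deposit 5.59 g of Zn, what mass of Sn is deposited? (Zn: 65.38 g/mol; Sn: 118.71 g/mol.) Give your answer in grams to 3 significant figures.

10.1 g

n(Zn) = 5.59 / 65.38 = 0.08550 mol
Zn²⁺ + 2e⁻ → Zn, so n(e⁻) = 2 × 0.08550 = 0.1710 mol
Same current for the same time ⇒ same n(e⁻) = 0.1710 mol in both cells.
Sn²⁺ + 2e⁻ → Sn, so n(Sn) = 0.1710 / 2 = 0.08550 mol
m(Sn) = 0.08550 × 118.71 = 10.1 g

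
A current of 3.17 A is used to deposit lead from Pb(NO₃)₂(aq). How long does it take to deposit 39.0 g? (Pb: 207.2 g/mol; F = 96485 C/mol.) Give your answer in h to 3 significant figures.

3.18 h

n(Pb) = 39.0 / 207.2 = 0.1882 mol
Pb²⁺ + 2e⁻ → Pb, so n(e⁻) = 2 × 0.1882 = 0.3764 mol
Q = 0.3764 × 96485 = 36320 C
t = Q / I = 36320 / 3.17 = 11460 s = 3.18 h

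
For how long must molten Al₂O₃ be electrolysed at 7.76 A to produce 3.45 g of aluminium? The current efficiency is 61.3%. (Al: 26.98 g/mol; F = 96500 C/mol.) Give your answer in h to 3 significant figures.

2.16 h

n(Al) = 3.45 / 26.98 = 0.1279 mol
Al³⁺ + 3e⁻ → Al, so n(e⁻) = 3 × 0.1279 = 0.3837 mol
Q = 0.3837 × 96500 / 0.613 = 60400 C
t = Q / I = 60400 / 7.76 = 7784 s = 2.16 h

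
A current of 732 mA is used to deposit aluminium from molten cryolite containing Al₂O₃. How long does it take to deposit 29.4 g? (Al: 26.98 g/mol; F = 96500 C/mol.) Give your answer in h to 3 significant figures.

120 h

n(Al) = 29.4 / 26.98 = 1.090 mol
Al³⁺ + 3e⁻ → Al, so n(e⁻) = 3 × 1.090 = 3.270 mol
Q = 3.270 × 96500 = 3.156×10^5 C
t = Q / I = 3.156×10^5 / 0.732 = 4.311×10^5 s = 120 h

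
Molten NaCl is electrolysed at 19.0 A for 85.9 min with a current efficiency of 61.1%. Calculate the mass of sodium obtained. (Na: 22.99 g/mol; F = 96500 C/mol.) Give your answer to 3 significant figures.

14.3 g

Q = 19.0 × 5154 = 97930 C
n(e⁻) = 97930 / 96500 = 1.015 mol
Na⁺ + e⁻ → Na, so theoretical m(Na) = 1.015 × 22.99 = 23.33 g
Actual mass = 61.1% × 23.33 = 14.3 g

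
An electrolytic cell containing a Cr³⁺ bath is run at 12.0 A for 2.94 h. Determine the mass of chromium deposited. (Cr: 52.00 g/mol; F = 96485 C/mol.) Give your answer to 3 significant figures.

22.8 g

Q = It = 12.0 × 10584 = 1.270×10^5 C
n(e⁻) = Q/F = 1.270×10^5/96485 = 1.316 mol
Cr³⁺ + 3e⁻ → Cr, so n(Cr) = 1.316 / 3 = 0.4387 mol
m = 0.4387 × 52.00 = 22.8 g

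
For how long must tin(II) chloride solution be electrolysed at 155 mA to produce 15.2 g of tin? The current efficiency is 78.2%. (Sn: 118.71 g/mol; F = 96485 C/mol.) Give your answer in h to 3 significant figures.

56.6 h

n(Sn) = 15.2 / 118.71 = 0.1280 mol
Sn²⁺ + 2e⁻ → Sn, so n(e⁻) = 2 × 0.1280 = 0.2560 mol
Q = 0.2560 × 96485 / 0.782 = 31590 C
t = Q / I = 31590 / 0.155 = 2.038×10^5 s = 56.6 h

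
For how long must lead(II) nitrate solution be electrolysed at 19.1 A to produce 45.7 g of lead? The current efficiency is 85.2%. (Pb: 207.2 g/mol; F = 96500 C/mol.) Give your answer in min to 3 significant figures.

43.6 min

n(Pb) = 45.7 / 207.2 = 0.2206 mol
Pb²⁺ + 2e⁻ → Pb, so n(e⁻) = 2 × 0.2206 = 0.4412 mol
Q = 0.4412 × 96500 / 0.852 = 49970 C
t = Q / I = 49970 / 19.1 = 2616 s = 43.6 min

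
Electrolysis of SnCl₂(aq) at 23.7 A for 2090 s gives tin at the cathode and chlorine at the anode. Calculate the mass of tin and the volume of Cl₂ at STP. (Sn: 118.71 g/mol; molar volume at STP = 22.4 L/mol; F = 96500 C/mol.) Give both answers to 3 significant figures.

Q = 23.7 × 2090 = 49530 C; n(e⁻) = 49530 / 96500 = 0.5133 mol
Cathode: Sn²⁺ + 2e⁻ → Sn → n(Sn) = 0.5133/2 = 0.2567 mol → 30.5 g
Anode: 2Cl⁻ → Cl₂ + 2e⁻ → n(Cl₂) = 0.5133/2 = 0.2567 mol → 5.75 L

30.5 g Sn; 5.75 L Cl₂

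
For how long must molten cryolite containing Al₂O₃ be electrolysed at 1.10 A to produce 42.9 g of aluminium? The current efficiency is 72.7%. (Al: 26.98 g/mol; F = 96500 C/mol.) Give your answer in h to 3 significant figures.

n(Al) = 42.9 / 26.98 = 1.590 mol
Al³⁺ + 3e⁻ → Al, so n(e⁻) = 3 × 1.590 = 4.770 mol
Q = 4.770 × 96500 / 0.727 = 6.332×10^5 C
t = Q / I = 6.332×10^5 / 1.10 = 5.756×10^5 s = 160 h

160 h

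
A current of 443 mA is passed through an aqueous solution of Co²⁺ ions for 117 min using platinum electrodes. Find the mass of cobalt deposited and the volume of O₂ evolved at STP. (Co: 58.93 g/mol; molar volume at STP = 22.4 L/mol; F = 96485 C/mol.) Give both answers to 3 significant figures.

Q = 0.443 × 7020 = 3110 C; n(e⁻) = 3110 / 96485 = 0.03223 mol
Cathode: Co²⁺ + 2e⁻ → Co → n(Co) = 0.03223/2 = 0.01612 mol → 0.950 g
Anode: 2H₂O → O₂ + 4H⁺ + 4e⁻ → n(O₂) = 0.03223/4 = 0.008058 mol → 0.180 L

0.950 g Co; 0.180 L O₂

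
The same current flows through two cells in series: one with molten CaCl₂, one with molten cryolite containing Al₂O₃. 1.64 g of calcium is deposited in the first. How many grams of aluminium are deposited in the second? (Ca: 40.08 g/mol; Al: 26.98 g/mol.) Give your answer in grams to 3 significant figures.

n(Ca) = 1.64 / 40.08 = 0.04092 mol
Ca²⁺ + 2e⁻ → Ca, so n(e⁻) = 2 × 0.04092 = 0.08184 mol
Same current for the same time ⇒ same n(e⁻) = 0.08184 mol in both cells.
Al³⁺ + 3e⁻ → Al, so n(Al) = 0.08184 / 3 = 0.02728 mol
m(Al) = 0.02728 × 26.98 = 0.736 g

0.736 g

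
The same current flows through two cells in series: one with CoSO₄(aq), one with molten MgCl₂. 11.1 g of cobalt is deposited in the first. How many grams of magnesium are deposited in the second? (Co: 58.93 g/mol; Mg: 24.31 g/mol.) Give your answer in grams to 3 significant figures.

4.58 g

n(Co) = 11.1 / 58.93 = 0.1884 mol
Co²⁺ + 2e⁻ → Co, so n(e⁻) = 2 × 0.1884 = 0.3768 mol
Since the cells are in series, n(e⁻) in the Mg cell is also 0.3768 mol.
Mg²⁺ + 2e⁻ → Mg, so n(Mg) = 0.3768 / 2 = 0.1884 mol
m(Mg) = 0.1884 × 24.31 = 4.58 g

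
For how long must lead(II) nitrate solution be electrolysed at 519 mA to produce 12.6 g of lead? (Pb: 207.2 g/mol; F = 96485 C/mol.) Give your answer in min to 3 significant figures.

377 min

n(Pb) = 12.6 / 207.2 = 0.06081 mol
Pb²⁺ + 2e⁻ → Pb, so n(e⁻) = 2 × 0.06081 = 0.1216 mol
Q = 0.1216 × 96485 = 11730 C
t = Q / I = 11730 / 0.519 = 22600 s = 377 min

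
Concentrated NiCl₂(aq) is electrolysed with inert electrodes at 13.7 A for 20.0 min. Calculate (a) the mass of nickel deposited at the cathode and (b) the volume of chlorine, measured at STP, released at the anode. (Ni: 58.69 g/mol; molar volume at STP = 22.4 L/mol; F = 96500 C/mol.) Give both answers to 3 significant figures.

Q = 13.7 × 1200 = 16440 C; n(e⁻) = 16440 / 96500 = 0.1704 mol
Cathode: Ni²⁺ + 2e⁻ → Ni → n(Ni) = 0.1704/2 = 0.08520 mol → 5.00 g
Anode: 2Cl⁻ → Cl₂ + 2e⁻ → n(Cl₂) = 0.1704/2 = 0.08520 mol → 1.91 L

5.00 g Ni; 1.91 L Cl₂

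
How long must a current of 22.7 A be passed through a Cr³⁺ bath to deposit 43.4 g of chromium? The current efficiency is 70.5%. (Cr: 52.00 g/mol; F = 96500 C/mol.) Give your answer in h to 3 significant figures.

4.19 h

n(Cr) = 43.4 / 52.00 = 0.8346 mol
Cr³⁺ + 3e⁻ → Cr, so n(e⁻) = 3 × 0.8346 = 2.504 mol
Q = 2.504 × 96500 / 0.705 = 3.427×10^5 C
t = Q / I = 3.427×10^5 / 22.7 = 15100 s = 4.19 h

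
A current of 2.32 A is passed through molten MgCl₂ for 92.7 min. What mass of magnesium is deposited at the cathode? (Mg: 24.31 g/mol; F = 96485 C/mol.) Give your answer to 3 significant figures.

1.63 g

Q = It = 2.32 × 5562 = 12900 C
n(e⁻) = Q/F = 12900/96485 = 0.1337 mol
Mg²⁺ + 2e⁻ → Mg, so n(Mg) = 0.1337 / 2 = 0.06685 mol
m = 0.06685 × 24.31 = 1.63 g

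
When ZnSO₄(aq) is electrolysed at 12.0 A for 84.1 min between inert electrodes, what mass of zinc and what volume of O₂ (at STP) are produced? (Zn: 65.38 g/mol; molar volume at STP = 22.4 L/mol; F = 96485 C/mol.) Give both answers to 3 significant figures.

20.5 g Zn; 3.51 L O₂

Q = 12.0 × 5046 = 60550 C; n(e⁻) = 60550 / 96485 = 0.6276 mol
Cathode: Zn²⁺ + 2e⁻ → Zn → n(Zn) = 0.6276/2 = 0.3138 mol → 20.5 g
Anode: 2H₂O → O₂ + 4H⁺ + 4e⁻ → n(O₂) = 0.6276/4 = 0.1569 mol → 3.51 L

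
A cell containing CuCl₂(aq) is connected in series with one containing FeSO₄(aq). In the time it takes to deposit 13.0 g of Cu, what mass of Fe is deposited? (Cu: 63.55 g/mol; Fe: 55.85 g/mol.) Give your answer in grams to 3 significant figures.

11.4 g

n(Cu) = 13.0 / 63.55 = 0.2046 mol
Cu²⁺ + 2e⁻ → Cu, so n(e⁻) = 2 × 0.2046 = 0.4092 mol
Since the cells are in series, n(e⁻) in the Fe cell is also 0.4092 mol.
Fe²⁺ + 2e⁻ → Fe, so n(Fe) = 0.4092 / 2 = 0.2046 mol
m(Fe) = 0.2046 × 55.85 = 11.4 g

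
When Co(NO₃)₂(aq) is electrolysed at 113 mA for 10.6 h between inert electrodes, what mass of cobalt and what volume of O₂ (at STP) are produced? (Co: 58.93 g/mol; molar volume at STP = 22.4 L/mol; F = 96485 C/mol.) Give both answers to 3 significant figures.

Q = 0.113 × 38160 = 4312 C; n(e⁻) = 4312 / 96485 = 0.04469 mol
Cathode: Co²⁺ + 2e⁻ → Co → n(Co) = 0.04469/2 = 0.02235 mol → 1.32 g
Anode: 2H₂O → O₂ + 4H⁺ + 4e⁻ → n(O₂) = 0.04469/4 = 0.01117 mol → 0.250 L

1.32 g Co; 0.250 L O₂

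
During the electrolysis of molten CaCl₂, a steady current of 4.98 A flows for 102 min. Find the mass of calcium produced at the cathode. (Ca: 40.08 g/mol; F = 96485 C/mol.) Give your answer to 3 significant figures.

Q = 4.98 A × 6120 s = 30480 C
n(e⁻) = Q/F = 30480/96485 = 0.3159 mol
Ca²⁺ + 2e⁻ → Ca, so n(Ca) = 0.3159 / 2 = 0.1580 mol
m = 0.1580 × 40.08 = 6.33 g

6.33 g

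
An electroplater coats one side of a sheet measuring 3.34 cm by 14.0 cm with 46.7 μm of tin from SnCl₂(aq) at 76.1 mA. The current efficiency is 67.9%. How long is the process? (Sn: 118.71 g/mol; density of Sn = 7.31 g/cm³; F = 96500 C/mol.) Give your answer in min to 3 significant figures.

837 min

Plated area = 3.34 × 14.0 = 46.76 cm²
Volume = 46.76 × 46.7×10⁻⁴ cm = 0.2184 cm³
m(Sn) = 0.2184 × 7.31 = 1.597 g
n(Sn) = 1.597 / 118.71 = 0.01345 mol; n(e⁻) = 2 × 0.01345 = 0.02690 mol
Q = 0.02690 × 96500 / 0.679 = 3823 C
t = 3823 / 0.0761 = 50240 s = 837 min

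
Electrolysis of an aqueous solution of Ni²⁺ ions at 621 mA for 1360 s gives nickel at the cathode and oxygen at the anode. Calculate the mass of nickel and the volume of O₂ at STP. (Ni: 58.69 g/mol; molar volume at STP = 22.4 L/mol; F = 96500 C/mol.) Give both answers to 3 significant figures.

0.257 g Ni; 0.0490 L O₂

Q = 0.621 × 1360 = 844.6 C; n(e⁻) = 844.6 / 96500 = 0.008752 mol
Cathode: Ni²⁺ + 2e⁻ → Ni → n(Ni) = 0.008752/2 = 0.004376 mol → 0.257 g
Anode: 2H₂O → O₂ + 4H⁺ + 4e⁻ → n(O₂) = 0.008752/4 = 0.002188 mol → 0.0490 L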